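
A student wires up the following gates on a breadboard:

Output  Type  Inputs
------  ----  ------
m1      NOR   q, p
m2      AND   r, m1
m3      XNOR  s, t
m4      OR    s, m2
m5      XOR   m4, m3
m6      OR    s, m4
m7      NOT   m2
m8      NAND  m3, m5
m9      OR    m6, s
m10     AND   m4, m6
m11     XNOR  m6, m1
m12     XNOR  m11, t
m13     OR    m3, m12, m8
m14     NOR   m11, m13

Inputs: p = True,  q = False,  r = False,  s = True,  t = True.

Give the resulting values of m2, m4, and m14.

m2 = False  m4 = True  m14 = False

m1 = q NOR p = False NOR True = False
m2 = r AND m1 = False AND False = False
m3 = s XNOR t = True XNOR True = True
m4 = s OR m2 = True OR False = True
m5 = m4 XOR m3 = True XOR True = False
m6 = s OR m4 = True OR True = True
m8 = m3 NAND m5 = True NAND False = True
m11 = m6 XNOR m1 = True XNOR False = False
m12 = m11 XNOR t = False XNOR True = False
m13 = m3 OR m12 OR m8 = True OR False OR True = True
m14 = m11 NOR m13 = False NOR True = False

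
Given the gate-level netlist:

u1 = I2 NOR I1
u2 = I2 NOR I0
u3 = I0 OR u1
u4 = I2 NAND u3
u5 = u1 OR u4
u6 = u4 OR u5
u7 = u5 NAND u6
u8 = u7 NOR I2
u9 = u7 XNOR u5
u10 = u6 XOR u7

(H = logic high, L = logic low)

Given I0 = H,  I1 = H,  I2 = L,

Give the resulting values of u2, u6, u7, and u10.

u1 = I2 NOR I1 = L NOR H = L
u2 = I2 NOR I0 = L NOR H = L
u3 = I0 OR u1 = H OR L = H
u4 = I2 NAND u3 = L NAND H = H
u5 = u1 OR u4 = L OR H = H
u6 = u4 OR u5 = H OR H = H
u7 = u5 NAND u6 = H NAND H = L
u10 = u6 XOR u7 = H XOR L = H

u2 = L, u6 = H, u7 = L, u10 = H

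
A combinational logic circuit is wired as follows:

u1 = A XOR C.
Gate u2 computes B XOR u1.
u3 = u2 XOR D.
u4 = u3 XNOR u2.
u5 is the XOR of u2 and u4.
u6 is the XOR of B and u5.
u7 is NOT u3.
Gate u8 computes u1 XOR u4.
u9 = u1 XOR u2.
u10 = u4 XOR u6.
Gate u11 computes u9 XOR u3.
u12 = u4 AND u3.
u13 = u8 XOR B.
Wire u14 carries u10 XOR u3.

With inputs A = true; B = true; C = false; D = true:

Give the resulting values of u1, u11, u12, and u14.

u1 = true  u11 = false  u12 = false  u14 = false

u1 = A XOR C = true XOR false = true
u2 = B XOR u1 = true XOR true = false
u3 = u2 XOR D = false XOR true = true
u4 = u3 XNOR u2 = true XNOR false = false
u5 = u2 XOR u4 = false XOR false = false
u6 = B XOR u5 = true XOR false = true
u9 = u1 XOR u2 = true XOR false = true
u10 = u4 XOR u6 = false XOR true = true
u11 = u9 XOR u3 = true XOR true = false
u12 = u4 AND u3 = false AND true = false
u14 = u10 XOR u3 = true XOR true = false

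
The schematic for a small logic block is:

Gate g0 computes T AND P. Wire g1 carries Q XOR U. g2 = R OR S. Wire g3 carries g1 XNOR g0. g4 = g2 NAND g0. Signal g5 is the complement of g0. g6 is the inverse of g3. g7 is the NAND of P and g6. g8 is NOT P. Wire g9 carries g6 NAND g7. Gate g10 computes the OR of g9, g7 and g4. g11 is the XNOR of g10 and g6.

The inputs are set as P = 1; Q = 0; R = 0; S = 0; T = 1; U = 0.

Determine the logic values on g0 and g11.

g0 = 1  g11 = 1

g0 = T AND P = 1 AND 1 = 1
g1 = Q XOR U = 0 XOR 0 = 0
g2 = R OR S = 0 OR 0 = 0
g3 = g1 XNOR g0 = 0 XNOR 1 = 0
g4 = g2 NAND g0 = 0 NAND 1 = 1
g6 = NOT g3 = NOT 0 = 1
g7 = P NAND g6 = 1 NAND 1 = 0
g9 = g6 NAND g7 = 1 NAND 0 = 1
g10 = g9 OR g7 OR g4 = 1 OR 0 OR 1 = 1
g11 = g10 XNOR g6 = 1 XNOR 1 = 1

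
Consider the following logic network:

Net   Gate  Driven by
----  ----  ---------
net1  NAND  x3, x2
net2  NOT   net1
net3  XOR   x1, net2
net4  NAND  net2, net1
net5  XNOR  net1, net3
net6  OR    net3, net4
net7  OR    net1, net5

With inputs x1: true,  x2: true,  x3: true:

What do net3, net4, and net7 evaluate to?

net3 = false  net4 = true  net7 = true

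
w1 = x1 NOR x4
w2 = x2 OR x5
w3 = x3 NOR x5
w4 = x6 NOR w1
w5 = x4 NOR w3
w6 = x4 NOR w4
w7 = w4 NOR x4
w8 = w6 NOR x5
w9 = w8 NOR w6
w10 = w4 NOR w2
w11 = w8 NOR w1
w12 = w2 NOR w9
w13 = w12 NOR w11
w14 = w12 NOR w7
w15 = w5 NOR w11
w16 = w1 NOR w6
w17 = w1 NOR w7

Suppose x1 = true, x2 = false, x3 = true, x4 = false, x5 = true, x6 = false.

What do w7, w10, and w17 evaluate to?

w7 = false, w10 = false, w17 = true

w1 = x1 NOR x4 = true NOR false = false
w2 = x2 OR x5 = false OR true = true
w4 = x6 NOR w1 = false NOR false = true
w7 = w4 NOR x4 = true NOR false = false
w10 = w4 NOR w2 = true NOR true = false
w17 = w1 NOR w7 = false NOR false = true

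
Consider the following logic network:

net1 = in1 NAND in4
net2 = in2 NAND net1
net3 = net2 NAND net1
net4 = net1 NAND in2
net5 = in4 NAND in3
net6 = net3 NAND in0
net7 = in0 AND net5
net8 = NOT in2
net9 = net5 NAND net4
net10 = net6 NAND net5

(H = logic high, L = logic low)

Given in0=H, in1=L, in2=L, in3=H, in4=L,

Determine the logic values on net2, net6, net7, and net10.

net1 = in1 NAND in4 = L NAND L = H
net2 = in2 NAND net1 = L NAND H = H
net3 = net2 NAND net1 = H NAND H = L
net5 = in4 NAND in3 = L NAND H = H
net6 = net3 NAND in0 = L NAND H = H
net7 = in0 AND net5 = H AND H = H
net10 = net6 NAND net5 = H NAND H = L

net2 = H; net6 = H; net7 = H; net10 = L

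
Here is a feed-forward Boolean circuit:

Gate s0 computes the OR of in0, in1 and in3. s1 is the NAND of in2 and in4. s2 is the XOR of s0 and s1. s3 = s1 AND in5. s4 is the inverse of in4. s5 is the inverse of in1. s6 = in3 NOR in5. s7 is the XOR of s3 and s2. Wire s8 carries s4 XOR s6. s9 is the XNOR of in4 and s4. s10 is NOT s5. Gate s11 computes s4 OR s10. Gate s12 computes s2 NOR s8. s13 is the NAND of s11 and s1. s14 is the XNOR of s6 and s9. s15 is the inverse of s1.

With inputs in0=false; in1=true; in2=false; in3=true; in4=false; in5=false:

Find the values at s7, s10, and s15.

s7 = false, s10 = true, s15 = false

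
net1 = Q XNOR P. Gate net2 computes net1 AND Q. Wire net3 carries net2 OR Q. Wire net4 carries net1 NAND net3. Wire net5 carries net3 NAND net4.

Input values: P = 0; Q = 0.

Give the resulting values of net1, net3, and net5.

net1 = Q XNOR P = 0 XNOR 0 = 1
net2 = net1 AND Q = 1 AND 0 = 0
net3 = net2 OR Q = 0 OR 0 = 0
net4 = net1 NAND net3 = 1 NAND 0 = 1
net5 = net3 NAND net4 = 0 NAND 1 = 1

net1 = 1; net3 = 0; net5 = 1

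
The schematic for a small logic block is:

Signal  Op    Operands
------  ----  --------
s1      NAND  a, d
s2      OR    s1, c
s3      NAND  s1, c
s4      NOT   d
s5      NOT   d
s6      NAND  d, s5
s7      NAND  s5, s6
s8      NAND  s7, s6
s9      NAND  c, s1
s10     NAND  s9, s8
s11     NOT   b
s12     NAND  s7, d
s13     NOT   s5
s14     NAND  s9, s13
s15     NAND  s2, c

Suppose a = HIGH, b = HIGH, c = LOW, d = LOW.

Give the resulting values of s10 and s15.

s10 = LOW  s15 = HIGH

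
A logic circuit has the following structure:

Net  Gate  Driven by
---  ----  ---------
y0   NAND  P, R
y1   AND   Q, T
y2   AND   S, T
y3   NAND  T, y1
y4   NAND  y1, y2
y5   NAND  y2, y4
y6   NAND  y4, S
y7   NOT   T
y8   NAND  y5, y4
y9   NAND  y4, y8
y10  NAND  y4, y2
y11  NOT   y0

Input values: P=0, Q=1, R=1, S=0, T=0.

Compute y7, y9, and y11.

y7 = 1, y9 = 1, y11 = 0

y0 = P NAND R = 0 NAND 1 = 1
y1 = Q AND T = 1 AND 0 = 0
y2 = S AND T = 0 AND 0 = 0
y4 = y1 NAND y2 = 0 NAND 0 = 1
y5 = y2 NAND y4 = 0 NAND 1 = 1
y7 = NOT T = NOT 0 = 1
y8 = y5 NAND y4 = 1 NAND 1 = 0
y9 = y4 NAND y8 = 1 NAND 0 = 1
y11 = NOT y0 = NOT 1 = 0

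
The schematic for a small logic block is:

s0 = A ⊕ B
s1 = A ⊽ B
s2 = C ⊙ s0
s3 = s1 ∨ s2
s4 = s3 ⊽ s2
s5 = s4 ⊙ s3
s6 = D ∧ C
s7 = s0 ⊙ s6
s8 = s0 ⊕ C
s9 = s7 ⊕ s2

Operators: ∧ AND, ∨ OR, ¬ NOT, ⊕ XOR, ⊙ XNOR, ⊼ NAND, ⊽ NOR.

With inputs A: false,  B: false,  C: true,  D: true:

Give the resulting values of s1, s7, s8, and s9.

s1 = true; s7 = false; s8 = true; s9 = false

s0 = A XOR B = false XOR false = false
s1 = A NOR B = false NOR false = true
s2 = C XNOR s0 = true XNOR false = false
s6 = D AND C = true AND true = true
s7 = s0 XNOR s6 = false XNOR true = false
s8 = s0 XOR C = false XOR true = true
s9 = s7 XOR s2 = false XOR false = false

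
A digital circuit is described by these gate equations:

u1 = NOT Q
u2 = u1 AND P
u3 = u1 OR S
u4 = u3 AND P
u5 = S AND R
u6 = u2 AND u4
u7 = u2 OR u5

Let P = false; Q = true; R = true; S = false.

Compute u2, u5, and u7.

u2 = false, u5 = false, u7 = false

u1 = NOT Q = NOT true = false
u2 = u1 AND P = false AND false = false
u5 = S AND R = false AND true = false
u7 = u2 OR u5 = false OR false = false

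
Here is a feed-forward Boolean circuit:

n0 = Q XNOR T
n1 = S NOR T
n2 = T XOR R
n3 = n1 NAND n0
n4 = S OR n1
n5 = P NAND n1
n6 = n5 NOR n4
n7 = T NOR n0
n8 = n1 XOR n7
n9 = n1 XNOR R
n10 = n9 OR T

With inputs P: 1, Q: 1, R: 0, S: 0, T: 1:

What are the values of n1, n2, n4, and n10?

n1 = S NOR T = 0 NOR 1 = 0
n2 = T XOR R = 1 XOR 0 = 1
n4 = S OR n1 = 0 OR 0 = 0
n9 = n1 XNOR R = 0 XNOR 0 = 1
n10 = n9 OR T = 1 OR 1 = 1

n1 = 0  n2 = 1  n4 = 0  n10 = 1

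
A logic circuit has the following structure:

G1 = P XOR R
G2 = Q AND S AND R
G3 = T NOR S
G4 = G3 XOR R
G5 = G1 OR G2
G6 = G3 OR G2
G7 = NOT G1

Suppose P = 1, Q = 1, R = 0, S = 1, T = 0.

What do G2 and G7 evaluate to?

G1 = P XOR R = 1 XOR 0 = 1
G2 = Q AND S AND R = 1 AND 1 AND 0 = 0
G7 = NOT G1 = NOT 1 = 0

G2 = 0; G7 = 0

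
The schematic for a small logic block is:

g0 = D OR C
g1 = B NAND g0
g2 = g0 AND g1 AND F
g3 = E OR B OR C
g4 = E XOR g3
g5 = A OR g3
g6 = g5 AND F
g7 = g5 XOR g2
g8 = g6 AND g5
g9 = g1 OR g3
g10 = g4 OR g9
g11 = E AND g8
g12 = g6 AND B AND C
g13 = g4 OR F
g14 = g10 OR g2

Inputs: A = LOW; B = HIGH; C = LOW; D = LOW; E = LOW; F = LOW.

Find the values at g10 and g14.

g10 = HIGH, g14 = HIGH

g0 = D OR C = LOW OR LOW = LOW
g1 = B NAND g0 = HIGH NAND LOW = HIGH
g2 = g0 AND g1 AND F = LOW AND HIGH AND LOW = LOW
g3 = E OR B OR C = LOW OR HIGH OR LOW = HIGH
g4 = E XOR g3 = LOW XOR HIGH = HIGH
g9 = g1 OR g3 = HIGH OR HIGH = HIGH
g10 = g4 OR g9 = HIGH OR HIGH = HIGH
g14 = g10 OR g2 = HIGH OR LOW = HIGH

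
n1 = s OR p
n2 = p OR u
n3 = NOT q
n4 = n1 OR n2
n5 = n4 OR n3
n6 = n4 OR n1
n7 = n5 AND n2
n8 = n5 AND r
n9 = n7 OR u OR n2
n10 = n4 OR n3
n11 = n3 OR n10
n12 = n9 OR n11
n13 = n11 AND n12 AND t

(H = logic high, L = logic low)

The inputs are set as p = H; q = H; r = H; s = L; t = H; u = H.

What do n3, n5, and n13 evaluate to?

n3 = L  n5 = H  n13 = H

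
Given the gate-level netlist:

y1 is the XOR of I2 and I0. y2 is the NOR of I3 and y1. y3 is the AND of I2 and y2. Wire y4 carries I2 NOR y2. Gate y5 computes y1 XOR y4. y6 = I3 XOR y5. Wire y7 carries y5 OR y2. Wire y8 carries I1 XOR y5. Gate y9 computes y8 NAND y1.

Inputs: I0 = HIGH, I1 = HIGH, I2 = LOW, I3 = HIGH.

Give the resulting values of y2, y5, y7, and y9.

y1 = I2 XOR I0 = LOW XOR HIGH = HIGH
y2 = I3 NOR y1 = HIGH NOR HIGH = LOW
y4 = I2 NOR y2 = LOW NOR LOW = HIGH
y5 = y1 XOR y4 = HIGH XOR HIGH = LOW
y7 = y5 OR y2 = LOW OR LOW = LOW
y8 = I1 XOR y5 = HIGH XOR LOW = HIGH
y9 = y8 NAND y1 = HIGH NAND HIGH = LOW

y2 = LOW  y5 = LOW  y7 = LOW  y9 = LOW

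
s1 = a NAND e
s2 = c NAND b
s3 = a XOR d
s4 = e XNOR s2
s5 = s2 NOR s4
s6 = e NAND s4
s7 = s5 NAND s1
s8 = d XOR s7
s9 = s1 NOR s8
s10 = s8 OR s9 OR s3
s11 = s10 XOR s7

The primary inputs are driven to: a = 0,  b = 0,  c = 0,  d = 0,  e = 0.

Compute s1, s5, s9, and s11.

s1 = a NAND e = 0 NAND 0 = 1
s2 = c NAND b = 0 NAND 0 = 1
s3 = a XOR d = 0 XOR 0 = 0
s4 = e XNOR s2 = 0 XNOR 1 = 0
s5 = s2 NOR s4 = 1 NOR 0 = 0
s7 = s5 NAND s1 = 0 NAND 1 = 1
s8 = d XOR s7 = 0 XOR 1 = 1
s9 = s1 NOR s8 = 1 NOR 1 = 0
s10 = s8 OR s9 OR s3 = 1 OR 0 OR 0 = 1
s11 = s10 XOR s7 = 1 XOR 1 = 0

s1 = 1, s5 = 0, s9 = 0, s11 = 0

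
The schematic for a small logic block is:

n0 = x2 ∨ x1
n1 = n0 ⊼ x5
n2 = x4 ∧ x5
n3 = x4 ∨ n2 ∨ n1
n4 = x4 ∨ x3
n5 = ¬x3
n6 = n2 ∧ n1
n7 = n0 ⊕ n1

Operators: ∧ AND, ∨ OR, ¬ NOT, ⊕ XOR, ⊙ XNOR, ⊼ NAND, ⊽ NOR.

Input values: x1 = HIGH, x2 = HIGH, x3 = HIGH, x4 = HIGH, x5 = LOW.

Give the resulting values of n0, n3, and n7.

n0 = x2 OR x1 = HIGH OR HIGH = HIGH
n1 = n0 NAND x5 = HIGH NAND LOW = HIGH
n2 = x4 AND x5 = HIGH AND LOW = LOW
n3 = x4 OR n2 OR n1 = HIGH OR LOW OR HIGH = HIGH
n7 = n0 XOR n1 = HIGH XOR HIGH = LOW

n0 = HIGH  n3 = HIGH  n7 = LOW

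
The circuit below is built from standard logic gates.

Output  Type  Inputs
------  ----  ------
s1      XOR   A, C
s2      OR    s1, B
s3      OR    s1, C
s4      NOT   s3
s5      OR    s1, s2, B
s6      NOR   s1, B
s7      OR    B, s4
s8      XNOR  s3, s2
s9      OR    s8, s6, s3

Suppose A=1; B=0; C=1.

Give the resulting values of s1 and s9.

s1 = 0, s9 = 1

s1 = A XOR C = 1 XOR 1 = 0
s2 = s1 OR B = 0 OR 0 = 0
s3 = s1 OR C = 0 OR 1 = 1
s6 = s1 NOR B = 0 NOR 0 = 1
s8 = s3 XNOR s2 = 1 XNOR 0 = 0
s9 = s8 OR s6 OR s3 = 0 OR 1 OR 1 = 1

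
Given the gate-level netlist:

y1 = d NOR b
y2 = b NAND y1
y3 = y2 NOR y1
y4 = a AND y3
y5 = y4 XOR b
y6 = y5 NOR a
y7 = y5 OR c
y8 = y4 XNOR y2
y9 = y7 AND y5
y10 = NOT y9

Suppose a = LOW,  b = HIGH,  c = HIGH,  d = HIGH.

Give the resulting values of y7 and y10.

y7 = HIGH, y10 = LOW

y1 = d NOR b = HIGH NOR HIGH = LOW
y2 = b NAND y1 = HIGH NAND LOW = HIGH
y3 = y2 NOR y1 = HIGH NOR LOW = LOW
y4 = a AND y3 = LOW AND LOW = LOW
y5 = y4 XOR b = LOW XOR HIGH = HIGH
y7 = y5 OR c = HIGH OR HIGH = HIGH
y9 = y7 AND y5 = HIGH AND HIGH = HIGH
y10 = NOT y9 = NOT HIGH = LOW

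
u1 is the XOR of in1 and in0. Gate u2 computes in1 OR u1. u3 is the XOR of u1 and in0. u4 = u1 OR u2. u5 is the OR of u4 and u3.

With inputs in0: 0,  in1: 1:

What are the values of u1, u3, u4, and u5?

u1 = in1 XOR in0 = 1 XOR 0 = 1
u2 = in1 OR u1 = 1 OR 1 = 1
u3 = u1 XOR in0 = 1 XOR 0 = 1
u4 = u1 OR u2 = 1 OR 1 = 1
u5 = u4 OR u3 = 1 OR 1 = 1

u1 = 1, u3 = 1, u4 = 1, u5 = 1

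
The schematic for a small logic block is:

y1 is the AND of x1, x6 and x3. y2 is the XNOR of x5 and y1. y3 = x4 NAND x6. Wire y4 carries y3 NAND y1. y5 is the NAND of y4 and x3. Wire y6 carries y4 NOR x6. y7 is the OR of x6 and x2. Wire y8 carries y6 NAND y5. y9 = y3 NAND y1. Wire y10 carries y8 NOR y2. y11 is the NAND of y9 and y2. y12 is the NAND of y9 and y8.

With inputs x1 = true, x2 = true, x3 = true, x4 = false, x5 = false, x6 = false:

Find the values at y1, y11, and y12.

y1 = false; y11 = false; y12 = false

y1 = x1 AND x6 AND x3 = true AND false AND true = false
y2 = x5 XNOR y1 = false XNOR false = true
y3 = x4 NAND x6 = false NAND false = true
y4 = y3 NAND y1 = true NAND false = true
y5 = y4 NAND x3 = true NAND true = false
y6 = y4 NOR x6 = true NOR false = false
y8 = y6 NAND y5 = false NAND false = true
y9 = y3 NAND y1 = true NAND false = true
y11 = y9 NAND y2 = true NAND true = false
y12 = y9 NAND y8 = true NAND true = false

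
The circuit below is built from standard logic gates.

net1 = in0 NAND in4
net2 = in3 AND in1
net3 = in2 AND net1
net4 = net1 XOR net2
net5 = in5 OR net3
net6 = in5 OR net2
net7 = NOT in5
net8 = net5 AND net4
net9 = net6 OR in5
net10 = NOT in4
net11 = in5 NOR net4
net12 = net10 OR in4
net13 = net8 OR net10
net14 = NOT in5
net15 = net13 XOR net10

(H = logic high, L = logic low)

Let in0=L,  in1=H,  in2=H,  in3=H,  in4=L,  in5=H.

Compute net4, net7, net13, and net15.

net1 = in0 NAND in4 = L NAND L = H
net2 = in3 AND in1 = H AND H = H
net3 = in2 AND net1 = H AND H = H
net4 = net1 XOR net2 = H XOR H = L
net5 = in5 OR net3 = H OR H = H
net7 = NOT in5 = NOT H = L
net8 = net5 AND net4 = H AND L = L
net10 = NOT in4 = NOT L = H
net13 = net8 OR net10 = L OR H = H
net15 = net13 XOR net10 = H XOR H = L

net4 = L  net7 = L  net13 = H  net15 = L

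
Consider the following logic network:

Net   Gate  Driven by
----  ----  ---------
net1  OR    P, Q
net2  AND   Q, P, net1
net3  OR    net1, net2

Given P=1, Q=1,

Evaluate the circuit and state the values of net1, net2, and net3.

net1 = 1, net2 = 1, net3 = 1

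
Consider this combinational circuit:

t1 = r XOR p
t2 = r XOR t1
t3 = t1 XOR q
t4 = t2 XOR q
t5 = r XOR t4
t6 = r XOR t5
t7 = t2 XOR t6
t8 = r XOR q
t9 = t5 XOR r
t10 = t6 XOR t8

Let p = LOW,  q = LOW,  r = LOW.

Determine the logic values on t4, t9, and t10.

t4 = LOW, t9 = LOW, t10 = LOW

t1 = r XOR p = LOW XOR LOW = LOW
t2 = r XOR t1 = LOW XOR LOW = LOW
t4 = t2 XOR q = LOW XOR LOW = LOW
t5 = r XOR t4 = LOW XOR LOW = LOW
t6 = r XOR t5 = LOW XOR LOW = LOW
t8 = r XOR q = LOW XOR LOW = LOW
t9 = t5 XOR r = LOW XOR LOW = LOW
t10 = t6 XOR t8 = LOW XOR LOW = LOW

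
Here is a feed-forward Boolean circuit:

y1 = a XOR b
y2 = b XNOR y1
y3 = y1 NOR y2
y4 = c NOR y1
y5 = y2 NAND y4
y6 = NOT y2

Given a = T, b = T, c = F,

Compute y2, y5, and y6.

y1 = a XOR b = T XOR T = F
y2 = b XNOR y1 = T XNOR F = F
y4 = c NOR y1 = F NOR F = T
y5 = y2 NAND y4 = F NAND T = T
y6 = NOT y2 = NOT F = T

y2 = F, y5 = T, y6 = T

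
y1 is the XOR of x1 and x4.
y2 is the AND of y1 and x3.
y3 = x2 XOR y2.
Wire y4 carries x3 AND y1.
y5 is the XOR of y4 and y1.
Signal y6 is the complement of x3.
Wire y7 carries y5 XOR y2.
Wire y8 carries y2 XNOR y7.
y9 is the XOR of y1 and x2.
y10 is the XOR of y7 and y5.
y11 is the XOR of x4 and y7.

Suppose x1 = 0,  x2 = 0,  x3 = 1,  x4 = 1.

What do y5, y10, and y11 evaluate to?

y1 = x1 XOR x4 = 0 XOR 1 = 1
y2 = y1 AND x3 = 1 AND 1 = 1
y4 = x3 AND y1 = 1 AND 1 = 1
y5 = y4 XOR y1 = 1 XOR 1 = 0
y7 = y5 XOR y2 = 0 XOR 1 = 1
y10 = y7 XOR y5 = 1 XOR 0 = 1
y11 = x4 XOR y7 = 1 XOR 1 = 0

y5 = 0; y10 = 1; y11 = 0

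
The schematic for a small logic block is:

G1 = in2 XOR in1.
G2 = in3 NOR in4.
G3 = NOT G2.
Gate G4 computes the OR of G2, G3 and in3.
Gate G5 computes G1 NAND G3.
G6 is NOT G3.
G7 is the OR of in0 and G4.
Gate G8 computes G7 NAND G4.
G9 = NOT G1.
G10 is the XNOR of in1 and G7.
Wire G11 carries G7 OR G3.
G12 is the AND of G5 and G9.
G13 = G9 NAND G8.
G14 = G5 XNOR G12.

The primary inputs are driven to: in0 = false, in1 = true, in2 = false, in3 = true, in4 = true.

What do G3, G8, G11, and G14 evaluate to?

G3 = true; G8 = false; G11 = true; G14 = true

G1 = in2 XOR in1 = false XOR true = true
G2 = in3 NOR in4 = true NOR true = false
G3 = NOT G2 = NOT false = true
G4 = G2 OR G3 OR in3 = false OR true OR true = true
G5 = G1 NAND G3 = true NAND true = false
G7 = in0 OR G4 = false OR true = true
G8 = G7 NAND G4 = true NAND true = false
G9 = NOT G1 = NOT true = false
G11 = G7 OR G3 = true OR true = true
G12 = G5 AND G9 = false AND false = false
G14 = G5 XNOR G12 = false XNOR false = true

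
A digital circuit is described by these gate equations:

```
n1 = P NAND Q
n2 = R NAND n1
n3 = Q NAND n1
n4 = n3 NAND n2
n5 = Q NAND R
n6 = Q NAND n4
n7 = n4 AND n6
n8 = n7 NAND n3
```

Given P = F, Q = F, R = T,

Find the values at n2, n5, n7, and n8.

n2 = F, n5 = T, n7 = T, n8 = F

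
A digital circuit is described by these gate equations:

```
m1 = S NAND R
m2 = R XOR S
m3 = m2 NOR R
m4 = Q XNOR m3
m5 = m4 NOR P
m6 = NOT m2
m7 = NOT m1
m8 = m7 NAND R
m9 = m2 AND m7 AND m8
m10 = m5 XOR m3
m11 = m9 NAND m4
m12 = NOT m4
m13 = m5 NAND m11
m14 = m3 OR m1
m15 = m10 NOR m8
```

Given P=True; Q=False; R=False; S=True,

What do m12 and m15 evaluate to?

m12 = False, m15 = False

m1 = S NAND R = True NAND False = True
m2 = R XOR S = False XOR True = True
m3 = m2 NOR R = True NOR False = False
m4 = Q XNOR m3 = False XNOR False = True
m5 = m4 NOR P = True NOR True = False
m7 = NOT m1 = NOT True = False
m8 = m7 NAND R = False NAND False = True
m10 = m5 XOR m3 = False XOR False = False
m12 = NOT m4 = NOT True = False
m15 = m10 NOR m8 = False NOR True = False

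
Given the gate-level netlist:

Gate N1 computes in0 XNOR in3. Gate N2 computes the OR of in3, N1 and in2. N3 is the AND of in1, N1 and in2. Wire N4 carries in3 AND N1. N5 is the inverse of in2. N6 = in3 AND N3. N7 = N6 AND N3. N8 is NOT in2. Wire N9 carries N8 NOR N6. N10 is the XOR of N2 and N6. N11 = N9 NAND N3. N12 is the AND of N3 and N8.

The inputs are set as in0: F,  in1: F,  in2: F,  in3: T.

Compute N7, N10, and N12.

N1 = in0 XNOR in3 = F XNOR T = F
N2 = in3 OR N1 OR in2 = T OR F OR F = T
N3 = in1 AND N1 AND in2 = F AND F AND F = F
N6 = in3 AND N3 = T AND F = F
N7 = N6 AND N3 = F AND F = F
N8 = NOT in2 = NOT F = T
N10 = N2 XOR N6 = T XOR F = T
N12 = N3 AND N8 = F AND T = F

N7 = F, N10 = T, N12 = F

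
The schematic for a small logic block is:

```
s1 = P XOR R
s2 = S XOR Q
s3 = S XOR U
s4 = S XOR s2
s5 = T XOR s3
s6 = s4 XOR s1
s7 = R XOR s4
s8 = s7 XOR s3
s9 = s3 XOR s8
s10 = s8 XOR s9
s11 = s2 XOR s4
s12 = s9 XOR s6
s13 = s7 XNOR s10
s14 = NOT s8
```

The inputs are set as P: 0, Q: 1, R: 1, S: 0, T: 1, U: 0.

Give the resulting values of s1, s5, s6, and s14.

s1 = 1; s5 = 1; s6 = 0; s14 = 1

s1 = P XOR R = 0 XOR 1 = 1
s2 = S XOR Q = 0 XOR 1 = 1
s3 = S XOR U = 0 XOR 0 = 0
s4 = S XOR s2 = 0 XOR 1 = 1
s5 = T XOR s3 = 1 XOR 0 = 1
s6 = s4 XOR s1 = 1 XOR 1 = 0
s7 = R XOR s4 = 1 XOR 1 = 0
s8 = s7 XOR s3 = 0 XOR 0 = 0
s14 = NOT s8 = NOT 0 = 1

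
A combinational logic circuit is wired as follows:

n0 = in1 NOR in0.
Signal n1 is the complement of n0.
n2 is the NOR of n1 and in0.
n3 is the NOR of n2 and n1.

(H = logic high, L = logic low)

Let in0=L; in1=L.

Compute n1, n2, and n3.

n1 = L; n2 = H; n3 = L

n0 = in1 NOR in0 = L NOR L = H
n1 = NOT n0 = NOT H = L
n2 = n1 NOR in0 = L NOR L = H
n3 = n2 NOR n1 = H NOR L = L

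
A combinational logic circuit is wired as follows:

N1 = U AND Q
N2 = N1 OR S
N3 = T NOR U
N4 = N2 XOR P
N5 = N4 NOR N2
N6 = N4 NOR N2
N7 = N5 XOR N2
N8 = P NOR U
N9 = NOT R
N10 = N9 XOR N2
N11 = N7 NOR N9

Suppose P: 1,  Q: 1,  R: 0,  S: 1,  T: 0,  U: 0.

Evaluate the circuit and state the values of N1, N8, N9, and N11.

N1 = U AND Q = 0 AND 1 = 0
N2 = N1 OR S = 0 OR 1 = 1
N4 = N2 XOR P = 1 XOR 1 = 0
N5 = N4 NOR N2 = 0 NOR 1 = 0
N7 = N5 XOR N2 = 0 XOR 1 = 1
N8 = P NOR U = 1 NOR 0 = 0
N9 = NOT R = NOT 0 = 1
N11 = N7 NOR N9 = 1 NOR 1 = 0

N1 = 0  N8 = 0  N9 = 1  N11 = 0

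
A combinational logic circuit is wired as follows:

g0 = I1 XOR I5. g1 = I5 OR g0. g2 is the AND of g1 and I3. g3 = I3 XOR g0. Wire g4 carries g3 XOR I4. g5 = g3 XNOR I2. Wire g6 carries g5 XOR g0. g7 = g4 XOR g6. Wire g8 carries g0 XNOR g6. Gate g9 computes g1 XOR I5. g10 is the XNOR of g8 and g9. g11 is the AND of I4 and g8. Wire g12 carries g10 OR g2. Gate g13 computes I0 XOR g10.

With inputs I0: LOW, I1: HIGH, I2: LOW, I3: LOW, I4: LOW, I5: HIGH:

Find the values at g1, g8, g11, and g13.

g1 = HIGH  g8 = LOW  g11 = LOW  g13 = HIGH

g0 = I1 XOR I5 = HIGH XOR HIGH = LOW
g1 = I5 OR g0 = HIGH OR LOW = HIGH
g3 = I3 XOR g0 = LOW XOR LOW = LOW
g5 = g3 XNOR I2 = LOW XNOR LOW = HIGH
g6 = g5 XOR g0 = HIGH XOR LOW = HIGH
g8 = g0 XNOR g6 = LOW XNOR HIGH = LOW
g9 = g1 XOR I5 = HIGH XOR HIGH = LOW
g10 = g8 XNOR g9 = LOW XNOR LOW = HIGH
g11 = I4 AND g8 = LOW AND LOW = LOW
g13 = I0 XOR g10 = LOW XOR HIGH = HIGH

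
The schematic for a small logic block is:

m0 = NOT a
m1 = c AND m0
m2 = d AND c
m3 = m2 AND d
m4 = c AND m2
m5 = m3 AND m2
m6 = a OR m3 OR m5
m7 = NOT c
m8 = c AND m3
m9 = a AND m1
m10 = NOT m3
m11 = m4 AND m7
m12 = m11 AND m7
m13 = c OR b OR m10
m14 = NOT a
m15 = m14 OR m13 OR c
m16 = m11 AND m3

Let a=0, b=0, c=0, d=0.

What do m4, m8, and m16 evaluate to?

m4 = 0, m8 = 0, m16 = 0

m2 = d AND c = 0 AND 0 = 0
m3 = m2 AND d = 0 AND 0 = 0
m4 = c AND m2 = 0 AND 0 = 0
m7 = NOT c = NOT 0 = 1
m8 = c AND m3 = 0 AND 0 = 0
m11 = m4 AND m7 = 0 AND 1 = 0
m16 = m11 AND m3 = 0 AND 0 = 0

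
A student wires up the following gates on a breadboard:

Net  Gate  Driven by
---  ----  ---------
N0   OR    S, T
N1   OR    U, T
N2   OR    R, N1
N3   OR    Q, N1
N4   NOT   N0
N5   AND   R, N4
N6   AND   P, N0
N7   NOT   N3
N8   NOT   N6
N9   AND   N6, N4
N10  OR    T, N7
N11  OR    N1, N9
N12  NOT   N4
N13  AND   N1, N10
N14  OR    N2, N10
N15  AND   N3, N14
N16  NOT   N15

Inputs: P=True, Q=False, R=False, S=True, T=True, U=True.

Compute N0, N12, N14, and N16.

N0 = True, N12 = True, N14 = True, N16 = False

N0 = S OR T = True OR True = True
N1 = U OR T = True OR True = True
N2 = R OR N1 = False OR True = True
N3 = Q OR N1 = False OR True = True
N4 = NOT N0 = NOT True = False
N7 = NOT N3 = NOT True = False
N10 = T OR N7 = True OR False = True
N12 = NOT N4 = NOT False = True
N14 = N2 OR N10 = True OR True = True
N15 = N3 AND N14 = True AND True = True
N16 = NOT N15 = NOT True = False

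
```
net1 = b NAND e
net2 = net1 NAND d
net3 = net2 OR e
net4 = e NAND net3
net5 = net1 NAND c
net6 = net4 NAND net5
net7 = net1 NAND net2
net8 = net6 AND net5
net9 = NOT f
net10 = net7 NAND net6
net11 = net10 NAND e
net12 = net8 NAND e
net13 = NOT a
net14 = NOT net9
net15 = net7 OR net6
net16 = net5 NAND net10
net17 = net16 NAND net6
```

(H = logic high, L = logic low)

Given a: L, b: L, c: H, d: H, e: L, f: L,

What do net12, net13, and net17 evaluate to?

net12 = H, net13 = H, net17 = L

net1 = b NAND e = L NAND L = H
net2 = net1 NAND d = H NAND H = L
net3 = net2 OR e = L OR L = L
net4 = e NAND net3 = L NAND L = H
net5 = net1 NAND c = H NAND H = L
net6 = net4 NAND net5 = H NAND L = H
net7 = net1 NAND net2 = H NAND L = H
net8 = net6 AND net5 = H AND L = L
net10 = net7 NAND net6 = H NAND H = L
net12 = net8 NAND e = L NAND L = H
net13 = NOT a = NOT L = H
net16 = net5 NAND net10 = L NAND L = H
net17 = net16 NAND net6 = H NAND H = L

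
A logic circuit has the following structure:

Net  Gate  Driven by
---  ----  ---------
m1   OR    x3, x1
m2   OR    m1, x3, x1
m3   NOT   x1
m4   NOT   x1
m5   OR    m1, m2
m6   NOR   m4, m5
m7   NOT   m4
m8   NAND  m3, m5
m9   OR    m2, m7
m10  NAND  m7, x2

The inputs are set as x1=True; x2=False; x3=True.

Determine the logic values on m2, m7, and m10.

m2 = True; m7 = True; m10 = True

m1 = x3 OR x1 = True OR True = True
m2 = m1 OR x3 OR x1 = True OR True OR True = True
m4 = NOT x1 = NOT True = False
m7 = NOT m4 = NOT False = True
m10 = m7 NAND x2 = True NAND False = True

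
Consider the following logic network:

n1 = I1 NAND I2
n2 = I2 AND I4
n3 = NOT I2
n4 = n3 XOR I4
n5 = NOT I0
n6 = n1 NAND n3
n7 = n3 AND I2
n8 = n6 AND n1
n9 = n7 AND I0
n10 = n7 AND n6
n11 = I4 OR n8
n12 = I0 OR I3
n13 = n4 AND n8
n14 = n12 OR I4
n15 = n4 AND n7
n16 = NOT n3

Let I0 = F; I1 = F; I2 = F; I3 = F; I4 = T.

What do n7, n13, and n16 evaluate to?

n7 = F, n13 = F, n16 = F

n1 = I1 NAND I2 = F NAND F = T
n3 = NOT I2 = NOT F = T
n4 = n3 XOR I4 = T XOR T = F
n6 = n1 NAND n3 = T NAND T = F
n7 = n3 AND I2 = T AND F = F
n8 = n6 AND n1 = F AND T = F
n13 = n4 AND n8 = F AND F = F
n16 = NOT n3 = NOT T = F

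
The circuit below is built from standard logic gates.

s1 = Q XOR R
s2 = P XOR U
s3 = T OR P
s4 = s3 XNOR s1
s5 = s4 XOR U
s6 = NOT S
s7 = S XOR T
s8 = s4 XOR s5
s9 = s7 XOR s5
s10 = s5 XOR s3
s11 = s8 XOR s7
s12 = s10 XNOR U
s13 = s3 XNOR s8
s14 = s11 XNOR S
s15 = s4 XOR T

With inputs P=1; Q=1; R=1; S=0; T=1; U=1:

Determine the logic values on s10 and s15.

s10 = 0; s15 = 1

s1 = Q XOR R = 1 XOR 1 = 0
s3 = T OR P = 1 OR 1 = 1
s4 = s3 XNOR s1 = 1 XNOR 0 = 0
s5 = s4 XOR U = 0 XOR 1 = 1
s10 = s5 XOR s3 = 1 XOR 1 = 0
s15 = s4 XOR T = 0 XOR 1 = 1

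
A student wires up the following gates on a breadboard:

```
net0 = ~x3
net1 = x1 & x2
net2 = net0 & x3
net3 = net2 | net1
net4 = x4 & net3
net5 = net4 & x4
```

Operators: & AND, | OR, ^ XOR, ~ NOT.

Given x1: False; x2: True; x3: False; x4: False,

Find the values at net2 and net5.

net2 = False; net5 = False

net0 = NOT x3 = NOT False = True
net1 = x1 AND x2 = False AND True = False
net2 = net0 AND x3 = True AND False = False
net3 = net2 OR net1 = False OR False = False
net4 = x4 AND net3 = False AND False = False
net5 = net4 AND x4 = False AND False = False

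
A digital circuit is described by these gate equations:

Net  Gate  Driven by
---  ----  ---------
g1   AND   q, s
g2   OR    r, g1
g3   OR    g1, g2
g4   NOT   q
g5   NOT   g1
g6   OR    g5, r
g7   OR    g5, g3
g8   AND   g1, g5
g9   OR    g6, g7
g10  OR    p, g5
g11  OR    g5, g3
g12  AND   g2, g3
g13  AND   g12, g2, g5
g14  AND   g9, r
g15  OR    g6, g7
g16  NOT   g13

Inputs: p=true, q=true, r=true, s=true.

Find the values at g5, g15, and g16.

g5 = false, g15 = true, g16 = true

g1 = q AND s = true AND true = true
g2 = r OR g1 = true OR true = true
g3 = g1 OR g2 = true OR true = true
g5 = NOT g1 = NOT true = false
g6 = g5 OR r = false OR true = true
g7 = g5 OR g3 = false OR true = true
g12 = g2 AND g3 = true AND true = true
g13 = g12 AND g2 AND g5 = true AND true AND false = false
g15 = g6 OR g7 = true OR true = true
g16 = NOT g13 = NOT false = true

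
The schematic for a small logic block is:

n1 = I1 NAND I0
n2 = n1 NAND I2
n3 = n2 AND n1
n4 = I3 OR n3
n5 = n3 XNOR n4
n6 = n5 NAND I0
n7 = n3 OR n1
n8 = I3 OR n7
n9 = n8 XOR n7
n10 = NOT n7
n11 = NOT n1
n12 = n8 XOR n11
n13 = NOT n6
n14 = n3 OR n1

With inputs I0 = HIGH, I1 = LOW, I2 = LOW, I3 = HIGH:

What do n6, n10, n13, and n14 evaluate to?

n6 = LOW; n10 = LOW; n13 = HIGH; n14 = HIGH

n1 = I1 NAND I0 = LOW NAND HIGH = HIGH
n2 = n1 NAND I2 = HIGH NAND LOW = HIGH
n3 = n2 AND n1 = HIGH AND HIGH = HIGH
n4 = I3 OR n3 = HIGH OR HIGH = HIGH
n5 = n3 XNOR n4 = HIGH XNOR HIGH = HIGH
n6 = n5 NAND I0 = HIGH NAND HIGH = LOW
n7 = n3 OR n1 = HIGH OR HIGH = HIGH
n10 = NOT n7 = NOT HIGH = LOW
n13 = NOT n6 = NOT LOW = HIGH
n14 = n3 OR n1 = HIGH OR HIGH = HIGH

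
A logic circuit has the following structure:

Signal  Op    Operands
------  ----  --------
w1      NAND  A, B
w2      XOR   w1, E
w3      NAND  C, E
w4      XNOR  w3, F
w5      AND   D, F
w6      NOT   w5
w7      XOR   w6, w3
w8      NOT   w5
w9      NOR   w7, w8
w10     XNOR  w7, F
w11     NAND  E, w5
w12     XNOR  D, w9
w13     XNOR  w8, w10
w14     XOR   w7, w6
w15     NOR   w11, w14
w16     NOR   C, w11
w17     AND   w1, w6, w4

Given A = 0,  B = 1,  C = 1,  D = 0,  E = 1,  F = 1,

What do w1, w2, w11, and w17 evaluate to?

w1 = 1; w2 = 0; w11 = 1; w17 = 0

w1 = A NAND B = 0 NAND 1 = 1
w2 = w1 XOR E = 1 XOR 1 = 0
w3 = C NAND E = 1 NAND 1 = 0
w4 = w3 XNOR F = 0 XNOR 1 = 0
w5 = D AND F = 0 AND 1 = 0
w6 = NOT w5 = NOT 0 = 1
w11 = E NAND w5 = 1 NAND 0 = 1
w17 = w1 AND w6 AND w4 = 1 AND 1 AND 0 = 0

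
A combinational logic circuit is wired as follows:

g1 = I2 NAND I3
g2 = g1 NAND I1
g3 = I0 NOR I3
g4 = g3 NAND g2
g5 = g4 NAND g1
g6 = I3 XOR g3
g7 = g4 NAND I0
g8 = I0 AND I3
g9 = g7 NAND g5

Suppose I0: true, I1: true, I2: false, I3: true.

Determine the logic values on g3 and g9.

g3 = false; g9 = true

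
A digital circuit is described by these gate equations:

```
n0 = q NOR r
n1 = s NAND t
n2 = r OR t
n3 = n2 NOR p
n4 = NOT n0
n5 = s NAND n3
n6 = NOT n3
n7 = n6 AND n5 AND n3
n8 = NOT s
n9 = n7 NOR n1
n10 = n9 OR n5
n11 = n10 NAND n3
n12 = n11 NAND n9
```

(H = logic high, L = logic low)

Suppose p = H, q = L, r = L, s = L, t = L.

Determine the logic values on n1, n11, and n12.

n1 = H, n11 = H, n12 = H

n1 = s NAND t = L NAND L = H
n2 = r OR t = L OR L = L
n3 = n2 NOR p = L NOR H = L
n5 = s NAND n3 = L NAND L = H
n6 = NOT n3 = NOT L = H
n7 = n6 AND n5 AND n3 = H AND H AND L = L
n9 = n7 NOR n1 = L NOR H = L
n10 = n9 OR n5 = L OR H = H
n11 = n10 NAND n3 = H NAND L = H
n12 = n11 NAND n9 = H NAND L = H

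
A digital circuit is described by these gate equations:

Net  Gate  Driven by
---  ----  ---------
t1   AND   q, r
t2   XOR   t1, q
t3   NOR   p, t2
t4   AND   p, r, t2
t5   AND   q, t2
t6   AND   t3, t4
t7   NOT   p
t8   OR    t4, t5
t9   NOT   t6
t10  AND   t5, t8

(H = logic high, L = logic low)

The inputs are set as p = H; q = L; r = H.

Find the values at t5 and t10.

t1 = q AND r = L AND H = L
t2 = t1 XOR q = L XOR L = L
t4 = p AND r AND t2 = H AND H AND L = L
t5 = q AND t2 = L AND L = L
t8 = t4 OR t5 = L OR L = L
t10 = t5 AND t8 = L AND L = L

t5 = L, t10 = L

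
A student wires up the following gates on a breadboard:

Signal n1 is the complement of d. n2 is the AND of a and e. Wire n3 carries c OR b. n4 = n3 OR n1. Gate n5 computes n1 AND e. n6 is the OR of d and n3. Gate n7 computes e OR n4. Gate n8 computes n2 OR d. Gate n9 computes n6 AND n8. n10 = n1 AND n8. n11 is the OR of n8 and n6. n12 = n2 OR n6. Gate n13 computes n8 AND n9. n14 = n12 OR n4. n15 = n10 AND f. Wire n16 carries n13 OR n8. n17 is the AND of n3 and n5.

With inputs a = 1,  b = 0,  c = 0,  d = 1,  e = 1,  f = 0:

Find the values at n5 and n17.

n1 = NOT d = NOT 1 = 0
n3 = c OR b = 0 OR 0 = 0
n5 = n1 AND e = 0 AND 1 = 0
n17 = n3 AND n5 = 0 AND 0 = 0

n5 = 0, n17 = 0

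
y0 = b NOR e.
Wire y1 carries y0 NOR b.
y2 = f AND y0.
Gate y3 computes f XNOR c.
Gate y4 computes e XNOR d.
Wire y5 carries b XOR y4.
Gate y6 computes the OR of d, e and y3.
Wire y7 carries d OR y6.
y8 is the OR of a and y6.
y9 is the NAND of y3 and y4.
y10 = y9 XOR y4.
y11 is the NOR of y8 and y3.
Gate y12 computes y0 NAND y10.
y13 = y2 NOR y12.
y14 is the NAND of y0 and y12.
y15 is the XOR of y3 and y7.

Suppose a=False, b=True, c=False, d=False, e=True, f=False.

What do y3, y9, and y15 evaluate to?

y3 = f XNOR c = False XNOR False = True
y4 = e XNOR d = True XNOR False = False
y6 = d OR e OR y3 = False OR True OR True = True
y7 = d OR y6 = False OR True = True
y9 = y3 NAND y4 = True NAND False = True
y15 = y3 XOR y7 = True XOR True = False

y3 = True; y9 = True; y15 = False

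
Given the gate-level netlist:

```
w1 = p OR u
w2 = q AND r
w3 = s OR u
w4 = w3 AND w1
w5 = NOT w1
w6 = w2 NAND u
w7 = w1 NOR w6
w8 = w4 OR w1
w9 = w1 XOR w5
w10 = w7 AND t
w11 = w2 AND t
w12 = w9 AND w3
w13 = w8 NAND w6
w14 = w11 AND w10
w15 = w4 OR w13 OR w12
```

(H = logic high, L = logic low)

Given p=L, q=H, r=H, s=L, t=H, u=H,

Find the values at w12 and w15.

w12 = H, w15 = H

w1 = p OR u = L OR H = H
w2 = q AND r = H AND H = H
w3 = s OR u = L OR H = H
w4 = w3 AND w1 = H AND H = H
w5 = NOT w1 = NOT H = L
w6 = w2 NAND u = H NAND H = L
w8 = w4 OR w1 = H OR H = H
w9 = w1 XOR w5 = H XOR L = H
w12 = w9 AND w3 = H AND H = H
w13 = w8 NAND w6 = H NAND L = H
w15 = w4 OR w13 OR w12 = H OR H OR H = H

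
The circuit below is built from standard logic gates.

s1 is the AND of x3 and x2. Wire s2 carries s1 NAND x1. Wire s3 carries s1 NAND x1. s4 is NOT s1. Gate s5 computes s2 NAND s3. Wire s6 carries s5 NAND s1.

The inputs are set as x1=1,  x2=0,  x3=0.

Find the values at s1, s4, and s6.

s1 = 0, s4 = 1, s6 = 1

s1 = x3 AND x2 = 0 AND 0 = 0
s2 = s1 NAND x1 = 0 NAND 1 = 1
s3 = s1 NAND x1 = 0 NAND 1 = 1
s4 = NOT s1 = NOT 0 = 1
s5 = s2 NAND s3 = 1 NAND 1 = 0
s6 = s5 NAND s1 = 0 NAND 0 = 1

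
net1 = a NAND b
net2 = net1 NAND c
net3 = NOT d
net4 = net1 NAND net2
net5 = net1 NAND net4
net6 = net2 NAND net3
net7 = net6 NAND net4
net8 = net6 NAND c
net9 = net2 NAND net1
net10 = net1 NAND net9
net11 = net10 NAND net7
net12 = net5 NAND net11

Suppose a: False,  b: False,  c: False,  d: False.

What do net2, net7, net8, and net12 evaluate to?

net2 = True; net7 = True; net8 = True; net12 = True

net1 = a NAND b = False NAND False = True
net2 = net1 NAND c = True NAND False = True
net3 = NOT d = NOT False = True
net4 = net1 NAND net2 = True NAND True = False
net5 = net1 NAND net4 = True NAND False = True
net6 = net2 NAND net3 = True NAND True = False
net7 = net6 NAND net4 = False NAND False = True
net8 = net6 NAND c = False NAND False = True
net9 = net2 NAND net1 = True NAND True = False
net10 = net1 NAND net9 = True NAND False = True
net11 = net10 NAND net7 = True NAND True = False
net12 = net5 NAND net11 = True NAND False = True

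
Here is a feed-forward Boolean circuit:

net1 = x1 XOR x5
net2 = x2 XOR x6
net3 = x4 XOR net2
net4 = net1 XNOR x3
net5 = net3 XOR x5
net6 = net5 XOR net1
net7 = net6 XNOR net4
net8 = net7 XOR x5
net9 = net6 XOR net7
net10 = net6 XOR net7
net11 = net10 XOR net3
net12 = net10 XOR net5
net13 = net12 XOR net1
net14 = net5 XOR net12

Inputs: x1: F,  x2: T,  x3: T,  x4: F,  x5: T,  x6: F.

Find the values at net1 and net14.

net1 = x1 XOR x5 = F XOR T = T
net2 = x2 XOR x6 = T XOR F = T
net3 = x4 XOR net2 = F XOR T = T
net4 = net1 XNOR x3 = T XNOR T = T
net5 = net3 XOR x5 = T XOR T = F
net6 = net5 XOR net1 = F XOR T = T
net7 = net6 XNOR net4 = T XNOR T = T
net10 = net6 XOR net7 = T XOR T = F
net12 = net10 XOR net5 = F XOR F = F
net14 = net5 XOR net12 = F XOR F = F

net1 = T, net14 = F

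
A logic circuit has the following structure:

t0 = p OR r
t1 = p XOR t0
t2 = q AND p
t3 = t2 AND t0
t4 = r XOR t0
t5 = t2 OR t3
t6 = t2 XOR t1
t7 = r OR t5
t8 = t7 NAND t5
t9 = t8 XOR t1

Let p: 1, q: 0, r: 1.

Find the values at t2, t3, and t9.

t0 = p OR r = 1 OR 1 = 1
t1 = p XOR t0 = 1 XOR 1 = 0
t2 = q AND p = 0 AND 1 = 0
t3 = t2 AND t0 = 0 AND 1 = 0
t5 = t2 OR t3 = 0 OR 0 = 0
t7 = r OR t5 = 1 OR 0 = 1
t8 = t7 NAND t5 = 1 NAND 0 = 1
t9 = t8 XOR t1 = 1 XOR 0 = 1

t2 = 0, t3 = 0, t9 = 1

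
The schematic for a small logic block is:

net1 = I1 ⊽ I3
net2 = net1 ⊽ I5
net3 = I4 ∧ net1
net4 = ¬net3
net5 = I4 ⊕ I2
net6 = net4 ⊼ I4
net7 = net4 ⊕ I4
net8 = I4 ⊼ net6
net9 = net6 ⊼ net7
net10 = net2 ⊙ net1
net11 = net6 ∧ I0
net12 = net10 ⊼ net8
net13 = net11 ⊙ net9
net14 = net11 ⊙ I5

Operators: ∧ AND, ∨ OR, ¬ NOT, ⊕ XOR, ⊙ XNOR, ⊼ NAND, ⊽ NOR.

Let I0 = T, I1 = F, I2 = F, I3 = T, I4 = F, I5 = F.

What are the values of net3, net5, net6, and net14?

net1 = I1 NOR I3 = F NOR T = F
net3 = I4 AND net1 = F AND F = F
net4 = NOT net3 = NOT F = T
net5 = I4 XOR I2 = F XOR F = F
net6 = net4 NAND I4 = T NAND F = T
net11 = net6 AND I0 = T AND T = T
net14 = net11 XNOR I5 = T XNOR F = F

net3 = F; net5 = F; net6 = T; net14 = F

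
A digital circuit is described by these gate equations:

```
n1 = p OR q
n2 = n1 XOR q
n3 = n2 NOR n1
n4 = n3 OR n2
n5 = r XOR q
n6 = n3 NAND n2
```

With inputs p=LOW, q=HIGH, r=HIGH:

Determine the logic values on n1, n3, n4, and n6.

n1 = p OR q = LOW OR HIGH = HIGH
n2 = n1 XOR q = HIGH XOR HIGH = LOW
n3 = n2 NOR n1 = LOW NOR HIGH = LOW
n4 = n3 OR n2 = LOW OR LOW = LOW
n6 = n3 NAND n2 = LOW NAND LOW = HIGH

n1 = HIGH  n3 = LOW  n4 = LOW  n6 = HIGH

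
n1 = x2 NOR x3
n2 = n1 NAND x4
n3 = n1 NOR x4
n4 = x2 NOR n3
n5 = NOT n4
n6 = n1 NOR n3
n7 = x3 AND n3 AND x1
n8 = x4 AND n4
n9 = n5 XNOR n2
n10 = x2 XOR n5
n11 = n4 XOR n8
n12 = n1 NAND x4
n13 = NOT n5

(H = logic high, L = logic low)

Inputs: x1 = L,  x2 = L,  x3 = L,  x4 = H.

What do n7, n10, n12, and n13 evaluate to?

n1 = x2 NOR x3 = L NOR L = H
n3 = n1 NOR x4 = H NOR H = L
n4 = x2 NOR n3 = L NOR L = H
n5 = NOT n4 = NOT H = L
n7 = x3 AND n3 AND x1 = L AND L AND L = L
n10 = x2 XOR n5 = L XOR L = L
n12 = n1 NAND x4 = H NAND H = L
n13 = NOT n5 = NOT L = H

n7 = L  n10 = L  n12 = L  n13 = H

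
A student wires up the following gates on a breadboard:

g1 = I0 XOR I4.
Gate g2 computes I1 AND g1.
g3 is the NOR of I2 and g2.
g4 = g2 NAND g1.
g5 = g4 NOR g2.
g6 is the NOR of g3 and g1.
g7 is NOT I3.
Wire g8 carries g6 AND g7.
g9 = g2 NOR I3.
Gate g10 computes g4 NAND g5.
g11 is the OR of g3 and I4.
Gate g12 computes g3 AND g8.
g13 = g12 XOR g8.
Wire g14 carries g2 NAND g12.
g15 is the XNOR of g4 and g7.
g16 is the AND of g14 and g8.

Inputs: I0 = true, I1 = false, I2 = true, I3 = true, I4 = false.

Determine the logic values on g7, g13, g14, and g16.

g1 = I0 XOR I4 = true XOR false = true
g2 = I1 AND g1 = false AND true = false
g3 = I2 NOR g2 = true NOR false = false
g6 = g3 NOR g1 = false NOR true = false
g7 = NOT I3 = NOT true = false
g8 = g6 AND g7 = false AND false = false
g12 = g3 AND g8 = false AND false = false
g13 = g12 XOR g8 = false XOR false = false
g14 = g2 NAND g12 = false NAND false = true
g16 = g14 AND g8 = true AND false = false

g7 = false, g13 = false, g14 = true, g16 = false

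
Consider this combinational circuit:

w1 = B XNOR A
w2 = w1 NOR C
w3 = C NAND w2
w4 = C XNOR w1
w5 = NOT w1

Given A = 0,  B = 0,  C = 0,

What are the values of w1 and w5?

w1 = B XNOR A = 0 XNOR 0 = 1
w5 = NOT w1 = NOT 1 = 0

w1 = 1; w5 = 0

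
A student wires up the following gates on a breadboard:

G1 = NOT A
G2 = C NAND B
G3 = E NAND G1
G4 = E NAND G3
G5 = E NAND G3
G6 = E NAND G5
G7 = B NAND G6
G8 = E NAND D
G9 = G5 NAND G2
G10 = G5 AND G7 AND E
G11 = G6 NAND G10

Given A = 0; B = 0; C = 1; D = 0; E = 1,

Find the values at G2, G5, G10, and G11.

G2 = 1; G5 = 1; G10 = 1; G11 = 1

G1 = NOT A = NOT 0 = 1
G2 = C NAND B = 1 NAND 0 = 1
G3 = E NAND G1 = 1 NAND 1 = 0
G5 = E NAND G3 = 1 NAND 0 = 1
G6 = E NAND G5 = 1 NAND 1 = 0
G7 = B NAND G6 = 0 NAND 0 = 1
G10 = G5 AND G7 AND E = 1 AND 1 AND 1 = 1
G11 = G6 NAND G10 = 0 NAND 1 = 1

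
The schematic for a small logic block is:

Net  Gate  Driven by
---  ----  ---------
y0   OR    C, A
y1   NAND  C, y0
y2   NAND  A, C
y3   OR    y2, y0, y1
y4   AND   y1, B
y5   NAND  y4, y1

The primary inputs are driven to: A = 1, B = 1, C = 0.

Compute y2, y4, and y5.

y2 = 1, y4 = 1, y5 = 0

y0 = C OR A = 0 OR 1 = 1
y1 = C NAND y0 = 0 NAND 1 = 1
y2 = A NAND C = 1 NAND 0 = 1
y4 = y1 AND B = 1 AND 1 = 1
y5 = y4 NAND y1 = 1 NAND 1 = 0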